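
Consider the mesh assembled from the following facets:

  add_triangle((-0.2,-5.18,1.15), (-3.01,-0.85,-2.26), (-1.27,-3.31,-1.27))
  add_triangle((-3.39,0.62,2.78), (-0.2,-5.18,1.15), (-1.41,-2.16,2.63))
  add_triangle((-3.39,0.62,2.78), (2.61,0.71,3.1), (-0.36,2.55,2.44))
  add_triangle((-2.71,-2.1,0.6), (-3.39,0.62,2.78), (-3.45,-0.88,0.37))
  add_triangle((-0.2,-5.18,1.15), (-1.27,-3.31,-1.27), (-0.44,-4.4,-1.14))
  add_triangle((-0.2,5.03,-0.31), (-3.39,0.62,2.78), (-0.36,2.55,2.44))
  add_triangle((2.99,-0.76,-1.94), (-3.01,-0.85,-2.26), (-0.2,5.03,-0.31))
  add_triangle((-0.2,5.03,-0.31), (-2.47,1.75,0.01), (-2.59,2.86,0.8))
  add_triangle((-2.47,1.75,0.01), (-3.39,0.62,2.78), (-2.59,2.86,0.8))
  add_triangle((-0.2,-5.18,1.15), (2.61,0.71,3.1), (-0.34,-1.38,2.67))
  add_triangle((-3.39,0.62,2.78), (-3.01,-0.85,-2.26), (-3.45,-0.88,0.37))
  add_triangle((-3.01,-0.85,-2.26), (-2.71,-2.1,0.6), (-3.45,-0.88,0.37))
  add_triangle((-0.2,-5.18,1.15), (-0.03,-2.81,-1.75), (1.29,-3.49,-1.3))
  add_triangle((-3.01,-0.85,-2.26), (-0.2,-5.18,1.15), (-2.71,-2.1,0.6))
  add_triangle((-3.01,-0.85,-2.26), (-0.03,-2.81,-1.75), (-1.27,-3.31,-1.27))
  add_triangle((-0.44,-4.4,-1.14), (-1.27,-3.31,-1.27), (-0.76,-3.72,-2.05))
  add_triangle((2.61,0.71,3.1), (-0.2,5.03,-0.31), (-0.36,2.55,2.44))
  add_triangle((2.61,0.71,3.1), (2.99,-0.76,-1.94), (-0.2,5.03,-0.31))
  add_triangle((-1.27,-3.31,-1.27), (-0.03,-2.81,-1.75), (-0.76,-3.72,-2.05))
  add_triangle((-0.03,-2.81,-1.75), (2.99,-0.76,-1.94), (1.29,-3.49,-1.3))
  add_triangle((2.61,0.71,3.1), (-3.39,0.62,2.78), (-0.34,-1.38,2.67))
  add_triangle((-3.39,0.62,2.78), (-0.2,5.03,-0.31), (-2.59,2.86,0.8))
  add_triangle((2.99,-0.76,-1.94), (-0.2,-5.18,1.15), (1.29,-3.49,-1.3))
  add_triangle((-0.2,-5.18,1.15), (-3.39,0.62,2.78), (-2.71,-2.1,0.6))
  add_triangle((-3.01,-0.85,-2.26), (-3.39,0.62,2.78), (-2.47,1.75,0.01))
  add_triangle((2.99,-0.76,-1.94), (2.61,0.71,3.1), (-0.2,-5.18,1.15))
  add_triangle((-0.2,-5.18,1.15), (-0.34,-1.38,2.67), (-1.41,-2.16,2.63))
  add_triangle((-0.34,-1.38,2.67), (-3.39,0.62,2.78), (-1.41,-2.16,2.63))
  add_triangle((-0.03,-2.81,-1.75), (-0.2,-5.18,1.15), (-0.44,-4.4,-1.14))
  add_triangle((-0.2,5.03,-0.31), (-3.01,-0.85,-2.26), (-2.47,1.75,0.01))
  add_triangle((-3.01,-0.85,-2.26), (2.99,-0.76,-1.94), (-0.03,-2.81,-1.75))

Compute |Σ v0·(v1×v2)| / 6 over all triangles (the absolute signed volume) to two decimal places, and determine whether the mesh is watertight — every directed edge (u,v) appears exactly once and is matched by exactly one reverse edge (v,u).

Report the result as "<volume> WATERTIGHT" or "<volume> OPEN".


Per-triangle v0·(v1×v2)/6:
  t1: +2.7384
  t2: +2.9966
  t3: +5.9163
  t4: +2.2215
  t5: +1.6199
  t6: +6.7163
  t7: +10.8075
  t8: +1.7199
  t9: +1.7464
  t10: +6.0764
  t11: +2.0907
  t12: +2.1068
  t13: +2.7793
  t14: +5.9015
  t15: +2.1130
  t16: +0.6306
  t17: +6.4257
  t18: +12.1949
  t19: -0.1127
  t20: +2.1382
  t21: +5.8741
  t22: +3.0962
  t23: +2.8146
  t24: +6.2277
  t25: +5.0632
  t26: +13.1933
  t27: +2.1748
  t28: +2.0658
  t29: +0.6970
  t30: +4.9541
  t31: +4.4914
Σ = +129.4792 → |volume| = 129.48

Directed edges: 93 total; 3 unmatched, e.g. (-0.76,-3.72,-2.05)→(-0.44,-4.4,-1.14) → open.

129.48 OPEN


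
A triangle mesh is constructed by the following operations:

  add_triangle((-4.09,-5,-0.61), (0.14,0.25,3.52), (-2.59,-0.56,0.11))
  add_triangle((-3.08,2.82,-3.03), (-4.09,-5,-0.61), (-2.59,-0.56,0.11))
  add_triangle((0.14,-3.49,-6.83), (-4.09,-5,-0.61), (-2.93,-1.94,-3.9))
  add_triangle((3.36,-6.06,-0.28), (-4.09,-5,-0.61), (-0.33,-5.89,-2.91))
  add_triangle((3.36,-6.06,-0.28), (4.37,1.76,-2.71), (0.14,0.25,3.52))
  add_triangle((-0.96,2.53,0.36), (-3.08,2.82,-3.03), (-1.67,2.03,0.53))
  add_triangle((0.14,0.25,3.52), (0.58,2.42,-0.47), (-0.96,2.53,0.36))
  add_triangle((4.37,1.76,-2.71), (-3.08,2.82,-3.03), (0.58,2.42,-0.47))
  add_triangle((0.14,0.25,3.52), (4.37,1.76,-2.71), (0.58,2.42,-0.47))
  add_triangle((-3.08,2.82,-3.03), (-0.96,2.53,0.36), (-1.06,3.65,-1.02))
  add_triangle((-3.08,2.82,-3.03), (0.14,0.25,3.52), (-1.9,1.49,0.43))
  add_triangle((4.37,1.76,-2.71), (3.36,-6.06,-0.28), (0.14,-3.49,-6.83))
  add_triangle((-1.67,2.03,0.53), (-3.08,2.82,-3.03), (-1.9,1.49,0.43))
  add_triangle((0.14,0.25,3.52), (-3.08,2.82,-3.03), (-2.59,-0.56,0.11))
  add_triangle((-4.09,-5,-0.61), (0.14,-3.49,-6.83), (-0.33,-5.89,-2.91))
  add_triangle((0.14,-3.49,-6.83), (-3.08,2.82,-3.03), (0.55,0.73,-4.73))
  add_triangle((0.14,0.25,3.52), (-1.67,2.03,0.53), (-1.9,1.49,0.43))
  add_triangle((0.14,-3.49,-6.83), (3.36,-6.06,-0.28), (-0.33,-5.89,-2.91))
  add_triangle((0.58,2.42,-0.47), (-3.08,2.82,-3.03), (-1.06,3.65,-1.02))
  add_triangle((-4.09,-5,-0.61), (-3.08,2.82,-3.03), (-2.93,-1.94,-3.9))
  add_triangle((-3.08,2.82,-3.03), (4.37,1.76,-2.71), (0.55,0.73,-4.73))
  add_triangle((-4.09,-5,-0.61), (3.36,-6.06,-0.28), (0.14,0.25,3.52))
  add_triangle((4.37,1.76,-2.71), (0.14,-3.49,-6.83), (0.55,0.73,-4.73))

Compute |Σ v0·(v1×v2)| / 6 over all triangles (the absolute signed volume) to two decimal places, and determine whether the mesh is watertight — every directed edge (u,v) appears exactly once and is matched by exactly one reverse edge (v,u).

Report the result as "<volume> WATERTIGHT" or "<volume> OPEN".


247.00 OPEN

Per-triangle v0·(v1×v2)/6:
  t1: +6.1899
  t2: +6.7948
  t3: +16.3103
  t4: +16.9064
  t5: +19.7286
  t6: +1.5061
  t7: +2.2820
  t8: +7.5404
  t9: +5.7592
  t10: +1.7749
  t11: -0.8797
  t12: +41.0672
  t13: +0.8697
  t14: +5.6055
  t15: +18.4828
  t16: +13.5087
  t17: +0.7929
  t18: +19.4365
  t19: +1.4658
  t20: +12.6682
  t21: +11.1501
  t22: +24.2101
  t23: +13.8337
Σ = +247.0039 → |volume| = 247.00

Directed edges: 69 total; 9 unmatched, e.g. (-2.93,-1.94,-3.9)→(0.14,-3.49,-6.83) → open.


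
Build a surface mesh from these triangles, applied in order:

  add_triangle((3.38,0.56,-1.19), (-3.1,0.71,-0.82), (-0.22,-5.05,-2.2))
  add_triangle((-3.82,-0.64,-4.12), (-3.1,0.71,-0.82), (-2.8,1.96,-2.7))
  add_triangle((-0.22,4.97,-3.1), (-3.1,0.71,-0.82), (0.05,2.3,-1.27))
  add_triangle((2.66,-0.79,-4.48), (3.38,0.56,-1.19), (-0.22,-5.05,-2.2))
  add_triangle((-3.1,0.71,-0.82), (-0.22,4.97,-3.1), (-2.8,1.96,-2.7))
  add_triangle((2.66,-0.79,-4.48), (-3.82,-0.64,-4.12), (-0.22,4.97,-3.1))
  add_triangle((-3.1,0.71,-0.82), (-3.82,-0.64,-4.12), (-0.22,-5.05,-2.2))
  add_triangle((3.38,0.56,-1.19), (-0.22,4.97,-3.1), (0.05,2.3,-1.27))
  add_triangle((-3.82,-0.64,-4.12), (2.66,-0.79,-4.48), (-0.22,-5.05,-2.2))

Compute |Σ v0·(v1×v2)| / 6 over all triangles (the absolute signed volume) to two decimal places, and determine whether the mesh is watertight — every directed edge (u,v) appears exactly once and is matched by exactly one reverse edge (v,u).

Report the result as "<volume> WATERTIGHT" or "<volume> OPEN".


63.07 OPEN

Per-triangle v0·(v1×v2)/6:
  t1: -6.9683
  t2: +3.6522
  t3: +0.3710
  t4: +8.4289
  t5: +2.9078
  t6: +25.6782
  t7: +6.5179
  t8: +0.5700
  t9: +21.9114
Σ = +63.0691 → |volume| = 63.07

Directed edges: 27 total; 9 unmatched, e.g. (3.38,0.56,-1.19)→(-3.1,0.71,-0.82) → open.


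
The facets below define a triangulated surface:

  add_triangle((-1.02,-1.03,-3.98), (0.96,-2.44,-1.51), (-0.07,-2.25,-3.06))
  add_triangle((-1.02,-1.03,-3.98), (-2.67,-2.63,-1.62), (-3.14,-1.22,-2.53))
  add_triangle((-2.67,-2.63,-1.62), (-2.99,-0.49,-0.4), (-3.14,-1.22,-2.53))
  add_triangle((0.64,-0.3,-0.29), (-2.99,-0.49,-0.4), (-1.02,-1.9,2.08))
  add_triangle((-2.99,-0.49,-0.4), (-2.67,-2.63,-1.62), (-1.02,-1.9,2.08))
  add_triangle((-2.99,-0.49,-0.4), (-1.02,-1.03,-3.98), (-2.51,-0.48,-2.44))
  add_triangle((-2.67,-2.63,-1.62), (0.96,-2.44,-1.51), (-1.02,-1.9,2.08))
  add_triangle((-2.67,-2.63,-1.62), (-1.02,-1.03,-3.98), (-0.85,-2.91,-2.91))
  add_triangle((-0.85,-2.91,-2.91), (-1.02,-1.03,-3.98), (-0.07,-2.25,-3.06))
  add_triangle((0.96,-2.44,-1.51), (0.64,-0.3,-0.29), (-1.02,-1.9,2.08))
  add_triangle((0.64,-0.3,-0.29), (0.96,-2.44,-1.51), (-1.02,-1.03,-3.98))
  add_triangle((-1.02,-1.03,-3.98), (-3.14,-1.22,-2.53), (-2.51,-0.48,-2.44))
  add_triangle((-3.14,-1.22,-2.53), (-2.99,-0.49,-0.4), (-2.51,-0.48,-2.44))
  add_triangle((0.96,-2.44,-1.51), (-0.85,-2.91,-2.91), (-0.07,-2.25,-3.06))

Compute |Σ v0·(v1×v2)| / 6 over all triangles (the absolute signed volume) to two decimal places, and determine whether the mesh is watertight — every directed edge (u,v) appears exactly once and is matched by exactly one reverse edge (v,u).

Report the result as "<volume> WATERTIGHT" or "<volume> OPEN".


Per-triangle v0·(v1×v2)/6:
  t1: +0.3320
  t2: +2.8084
  t3: +1.8613
  t4: -0.7716
  t5: +3.5121
  t6: -0.7733
  t7: +4.8998
  t8: +3.0733
  t9: +1.1227
  t10: +0.6161
  t11: +0.7700
  t12: +0.9570
  t13: +0.6675
  t14: +0.9220
Σ = +19.9972 → |volume| = 20.00

Directed edges: 42 total; 6 unmatched, e.g. (0.64,-0.3,-0.29)→(-2.99,-0.49,-0.4) → open.

20.00 OPEN


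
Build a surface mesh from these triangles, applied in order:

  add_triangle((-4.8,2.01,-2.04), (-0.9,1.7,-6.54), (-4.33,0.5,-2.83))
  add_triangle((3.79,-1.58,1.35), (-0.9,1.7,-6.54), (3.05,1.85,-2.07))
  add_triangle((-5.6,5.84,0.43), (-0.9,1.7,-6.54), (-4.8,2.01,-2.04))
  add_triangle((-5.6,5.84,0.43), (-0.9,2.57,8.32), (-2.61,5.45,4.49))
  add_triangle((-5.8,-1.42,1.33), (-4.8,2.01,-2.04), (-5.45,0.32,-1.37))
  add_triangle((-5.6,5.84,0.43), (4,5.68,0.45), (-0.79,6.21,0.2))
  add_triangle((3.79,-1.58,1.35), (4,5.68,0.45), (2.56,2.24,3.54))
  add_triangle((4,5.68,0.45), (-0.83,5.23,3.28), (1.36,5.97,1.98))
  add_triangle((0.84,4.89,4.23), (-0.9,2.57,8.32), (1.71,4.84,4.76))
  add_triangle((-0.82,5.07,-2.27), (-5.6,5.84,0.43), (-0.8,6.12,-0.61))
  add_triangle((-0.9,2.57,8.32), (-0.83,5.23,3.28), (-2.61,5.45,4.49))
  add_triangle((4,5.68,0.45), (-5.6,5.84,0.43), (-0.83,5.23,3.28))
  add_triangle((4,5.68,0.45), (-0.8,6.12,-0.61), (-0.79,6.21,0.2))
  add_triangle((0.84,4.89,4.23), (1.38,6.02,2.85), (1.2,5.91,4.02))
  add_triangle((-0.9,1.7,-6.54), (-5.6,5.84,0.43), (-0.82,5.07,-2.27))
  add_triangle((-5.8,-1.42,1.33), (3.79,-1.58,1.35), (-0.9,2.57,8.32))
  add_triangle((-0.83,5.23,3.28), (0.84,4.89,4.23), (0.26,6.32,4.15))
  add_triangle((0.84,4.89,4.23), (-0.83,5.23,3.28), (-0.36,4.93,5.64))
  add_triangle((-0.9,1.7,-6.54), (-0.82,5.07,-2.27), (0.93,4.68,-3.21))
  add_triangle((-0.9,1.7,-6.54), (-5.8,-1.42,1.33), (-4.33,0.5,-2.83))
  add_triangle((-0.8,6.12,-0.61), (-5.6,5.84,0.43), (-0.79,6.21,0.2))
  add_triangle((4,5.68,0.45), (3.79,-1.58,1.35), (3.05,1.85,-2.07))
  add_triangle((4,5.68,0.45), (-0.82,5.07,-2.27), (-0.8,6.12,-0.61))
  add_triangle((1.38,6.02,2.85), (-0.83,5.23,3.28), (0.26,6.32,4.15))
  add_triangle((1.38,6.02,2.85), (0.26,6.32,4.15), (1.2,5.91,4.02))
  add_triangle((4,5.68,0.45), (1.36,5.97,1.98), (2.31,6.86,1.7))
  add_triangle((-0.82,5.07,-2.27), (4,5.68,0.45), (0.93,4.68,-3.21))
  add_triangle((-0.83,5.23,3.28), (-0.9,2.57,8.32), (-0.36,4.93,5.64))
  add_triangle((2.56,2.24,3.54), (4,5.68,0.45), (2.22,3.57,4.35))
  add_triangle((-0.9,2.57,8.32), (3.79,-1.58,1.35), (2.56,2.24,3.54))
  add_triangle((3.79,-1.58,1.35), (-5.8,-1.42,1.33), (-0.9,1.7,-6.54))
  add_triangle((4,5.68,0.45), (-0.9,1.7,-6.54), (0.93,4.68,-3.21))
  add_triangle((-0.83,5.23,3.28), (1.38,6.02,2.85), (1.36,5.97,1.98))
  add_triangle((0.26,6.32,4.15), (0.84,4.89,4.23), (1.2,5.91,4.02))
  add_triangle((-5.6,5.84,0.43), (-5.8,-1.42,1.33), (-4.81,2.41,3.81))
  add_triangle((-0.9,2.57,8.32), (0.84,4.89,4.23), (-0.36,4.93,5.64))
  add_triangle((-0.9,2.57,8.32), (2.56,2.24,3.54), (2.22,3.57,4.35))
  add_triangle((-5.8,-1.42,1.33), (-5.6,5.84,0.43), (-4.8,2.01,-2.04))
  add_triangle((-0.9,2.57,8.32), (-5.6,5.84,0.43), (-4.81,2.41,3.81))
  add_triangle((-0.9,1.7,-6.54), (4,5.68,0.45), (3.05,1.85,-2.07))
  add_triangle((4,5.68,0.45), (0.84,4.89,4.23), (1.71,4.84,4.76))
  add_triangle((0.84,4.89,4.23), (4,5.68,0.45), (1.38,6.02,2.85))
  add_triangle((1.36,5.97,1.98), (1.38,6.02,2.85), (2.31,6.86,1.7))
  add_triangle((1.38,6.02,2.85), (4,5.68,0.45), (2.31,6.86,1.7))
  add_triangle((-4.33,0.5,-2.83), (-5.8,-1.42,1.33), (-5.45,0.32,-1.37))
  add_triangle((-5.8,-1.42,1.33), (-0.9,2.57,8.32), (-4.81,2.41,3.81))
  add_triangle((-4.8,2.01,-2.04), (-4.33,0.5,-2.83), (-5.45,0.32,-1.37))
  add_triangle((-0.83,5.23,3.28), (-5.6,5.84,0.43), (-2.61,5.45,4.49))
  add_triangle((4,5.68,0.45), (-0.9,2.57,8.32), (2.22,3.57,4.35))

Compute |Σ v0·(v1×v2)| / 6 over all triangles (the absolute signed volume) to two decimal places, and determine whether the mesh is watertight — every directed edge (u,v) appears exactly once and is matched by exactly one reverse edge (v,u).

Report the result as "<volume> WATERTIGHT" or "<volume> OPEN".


Per-triangle v0·(v1×v2)/6:
  t1: +7.5164
  t2: +9.6218
  t3: +20.1908
  t4: +14.4774
  t5: +3.0437
  t6: +2.5250
  t7: +14.2341
  t8: -1.2772
  t9: +4.9924
  t10: +8.8680
  t11: +9.7442
  t12: +26.4883
  t13: +3.9391
  t14: -0.0471
  t15: +24.3414
  t16: +25.6555
  t17: +1.0180
  t18: +3.1612
  t19: +8.8262
  t20: +3.0776
  t21: +4.0627
  t22: +12.7275
  t23: +8.3732
  t24: +1.3983
  t25: +1.2778
  t26: -0.4826
  t27: +8.8992
  t28: +3.5630
  t29: +4.7191
  t30: +14.4072
  t31: +12.2359
  t32: +7.8396
  t33: +1.7297
  t34: +0.9334
  t35: +21.8319
  t36: +4.4932
  t37: +4.8077
  t38: +19.2628
  t39: +25.3085
  t40: +15.4405
  t41: +4.6089
  t42: +4.5525
  t43: +0.6395
  t44: +2.5328
  t45: +2.1626
  t46: +20.8366
  t47: +2.5477
  t48: +9.2840
  t49: +8.1740
Σ = +418.5638 → |volume| = 418.56

Directed edges: 147 total; 3 unmatched, e.g. (-0.9,2.57,8.32)→(1.71,4.84,4.76) → open.

418.56 OPEN


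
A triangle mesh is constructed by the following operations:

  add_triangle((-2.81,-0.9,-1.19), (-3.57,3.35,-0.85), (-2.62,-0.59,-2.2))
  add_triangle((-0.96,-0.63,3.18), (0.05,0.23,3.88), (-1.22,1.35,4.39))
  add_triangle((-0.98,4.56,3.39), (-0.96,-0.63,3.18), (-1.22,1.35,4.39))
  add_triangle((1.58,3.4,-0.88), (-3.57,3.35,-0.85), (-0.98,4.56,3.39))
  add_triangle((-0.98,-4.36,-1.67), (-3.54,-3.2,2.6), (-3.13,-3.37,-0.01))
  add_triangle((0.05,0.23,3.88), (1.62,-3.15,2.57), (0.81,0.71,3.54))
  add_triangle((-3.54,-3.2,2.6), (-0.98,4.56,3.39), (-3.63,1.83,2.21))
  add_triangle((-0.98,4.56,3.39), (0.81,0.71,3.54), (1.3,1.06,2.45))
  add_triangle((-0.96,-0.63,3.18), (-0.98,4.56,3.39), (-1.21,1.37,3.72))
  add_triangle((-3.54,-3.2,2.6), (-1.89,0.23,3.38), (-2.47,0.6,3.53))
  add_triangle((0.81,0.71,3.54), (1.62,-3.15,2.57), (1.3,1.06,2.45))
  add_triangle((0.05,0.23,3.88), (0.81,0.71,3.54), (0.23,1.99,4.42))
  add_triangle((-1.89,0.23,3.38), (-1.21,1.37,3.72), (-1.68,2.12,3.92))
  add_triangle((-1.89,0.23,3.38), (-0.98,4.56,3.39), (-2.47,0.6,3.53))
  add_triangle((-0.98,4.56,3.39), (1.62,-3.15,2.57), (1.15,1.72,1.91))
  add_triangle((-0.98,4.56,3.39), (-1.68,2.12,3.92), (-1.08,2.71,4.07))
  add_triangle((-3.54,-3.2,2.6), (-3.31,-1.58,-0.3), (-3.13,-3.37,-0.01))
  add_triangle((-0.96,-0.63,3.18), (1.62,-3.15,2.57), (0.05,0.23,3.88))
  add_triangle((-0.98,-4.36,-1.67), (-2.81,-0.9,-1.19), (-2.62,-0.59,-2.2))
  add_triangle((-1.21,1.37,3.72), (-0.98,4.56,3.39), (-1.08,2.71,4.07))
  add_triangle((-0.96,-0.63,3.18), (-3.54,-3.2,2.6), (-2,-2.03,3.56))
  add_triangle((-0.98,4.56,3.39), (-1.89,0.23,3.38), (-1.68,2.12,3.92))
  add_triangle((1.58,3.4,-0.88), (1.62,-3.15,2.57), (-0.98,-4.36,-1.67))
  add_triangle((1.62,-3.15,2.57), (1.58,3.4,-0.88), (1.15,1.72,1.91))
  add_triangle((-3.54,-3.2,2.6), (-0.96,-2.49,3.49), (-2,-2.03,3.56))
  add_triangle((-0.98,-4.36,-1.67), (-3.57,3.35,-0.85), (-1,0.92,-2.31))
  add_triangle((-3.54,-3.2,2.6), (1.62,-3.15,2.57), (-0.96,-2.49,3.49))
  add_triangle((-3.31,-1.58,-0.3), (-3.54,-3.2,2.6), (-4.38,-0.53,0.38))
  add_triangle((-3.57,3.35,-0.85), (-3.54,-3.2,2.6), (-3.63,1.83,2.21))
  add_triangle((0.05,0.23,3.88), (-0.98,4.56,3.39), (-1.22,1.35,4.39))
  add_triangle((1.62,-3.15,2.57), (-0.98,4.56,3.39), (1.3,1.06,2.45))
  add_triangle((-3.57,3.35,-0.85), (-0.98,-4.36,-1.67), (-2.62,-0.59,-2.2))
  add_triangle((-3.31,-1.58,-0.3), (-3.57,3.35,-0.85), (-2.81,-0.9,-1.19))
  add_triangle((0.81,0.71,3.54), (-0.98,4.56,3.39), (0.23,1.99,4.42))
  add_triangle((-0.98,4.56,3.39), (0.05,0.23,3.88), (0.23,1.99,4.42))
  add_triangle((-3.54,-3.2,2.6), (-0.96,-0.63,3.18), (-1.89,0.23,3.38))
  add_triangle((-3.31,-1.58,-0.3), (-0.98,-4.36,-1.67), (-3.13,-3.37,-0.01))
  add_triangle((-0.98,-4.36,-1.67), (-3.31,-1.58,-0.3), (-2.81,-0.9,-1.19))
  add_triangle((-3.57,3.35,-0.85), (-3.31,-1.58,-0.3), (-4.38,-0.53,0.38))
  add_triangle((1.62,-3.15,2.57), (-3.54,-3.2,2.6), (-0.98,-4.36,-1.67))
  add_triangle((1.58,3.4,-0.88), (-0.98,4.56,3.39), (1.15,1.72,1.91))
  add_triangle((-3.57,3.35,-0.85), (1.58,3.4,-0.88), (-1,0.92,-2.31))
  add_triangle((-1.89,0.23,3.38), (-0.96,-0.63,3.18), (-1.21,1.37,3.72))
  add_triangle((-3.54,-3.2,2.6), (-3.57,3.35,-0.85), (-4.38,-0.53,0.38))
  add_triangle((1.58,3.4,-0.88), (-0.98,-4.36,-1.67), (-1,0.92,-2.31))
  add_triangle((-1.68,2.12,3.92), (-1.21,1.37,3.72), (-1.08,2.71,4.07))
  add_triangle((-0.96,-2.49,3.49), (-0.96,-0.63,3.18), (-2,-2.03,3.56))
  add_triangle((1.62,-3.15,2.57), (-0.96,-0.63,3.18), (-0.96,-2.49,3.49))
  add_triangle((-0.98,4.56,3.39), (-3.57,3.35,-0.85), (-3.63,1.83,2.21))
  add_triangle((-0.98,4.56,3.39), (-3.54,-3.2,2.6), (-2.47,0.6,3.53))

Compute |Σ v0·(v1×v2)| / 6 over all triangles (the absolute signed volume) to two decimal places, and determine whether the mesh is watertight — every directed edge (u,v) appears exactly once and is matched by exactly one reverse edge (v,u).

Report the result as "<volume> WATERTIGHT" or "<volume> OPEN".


148.82 WATERTIGHT

Per-triangle v0·(v1×v2)/6:
  t1: +2.3720
  t2: +1.3811
  t3: +0.2409
  t4: +13.2473
  t5: +3.9703
  t6: +2.1456
  t7: +9.5181
  t8: +2.2817
  t9: +0.2896
  t10: +1.3666
  t11: +1.9453
  t12: +0.7982
  t13: +0.5863
  t14: +1.3955
  t15: +5.2203
  t16: +1.0261
  t17: +2.7947
  t18: +2.9775
  t19: +2.2128
  t20: -0.4085
  t21: +0.6177
  t22: +0.2927
  t23: +5.9305
  t24: +3.7670
  t25: +1.6364
  t26: +6.4929
  t27: +3.9834
  t28: +3.1622
  t29: +8.7007
  t30: +2.8771
  t31: -4.5121
  t32: -2.3454
  t33: +2.4797
  t34: +0.6457
  t35: +1.6317
  t36: +2.5511
  t37: +2.2240
  t38: +2.3933
  t39: +2.6196
  t40: +14.2128
  t41: +5.0443
  t42: +6.0330
  t43: +0.9296
  t44: +3.9838
  t45: +3.4920
  t46: +0.4063
  t47: +0.9477
  t48: +2.1529
  t49: +10.0573
  t50: +1.0504
Σ = +148.8197 → |volume| = 148.82

Directed edges: 150 total, each appears once with its reverse present → watertight.


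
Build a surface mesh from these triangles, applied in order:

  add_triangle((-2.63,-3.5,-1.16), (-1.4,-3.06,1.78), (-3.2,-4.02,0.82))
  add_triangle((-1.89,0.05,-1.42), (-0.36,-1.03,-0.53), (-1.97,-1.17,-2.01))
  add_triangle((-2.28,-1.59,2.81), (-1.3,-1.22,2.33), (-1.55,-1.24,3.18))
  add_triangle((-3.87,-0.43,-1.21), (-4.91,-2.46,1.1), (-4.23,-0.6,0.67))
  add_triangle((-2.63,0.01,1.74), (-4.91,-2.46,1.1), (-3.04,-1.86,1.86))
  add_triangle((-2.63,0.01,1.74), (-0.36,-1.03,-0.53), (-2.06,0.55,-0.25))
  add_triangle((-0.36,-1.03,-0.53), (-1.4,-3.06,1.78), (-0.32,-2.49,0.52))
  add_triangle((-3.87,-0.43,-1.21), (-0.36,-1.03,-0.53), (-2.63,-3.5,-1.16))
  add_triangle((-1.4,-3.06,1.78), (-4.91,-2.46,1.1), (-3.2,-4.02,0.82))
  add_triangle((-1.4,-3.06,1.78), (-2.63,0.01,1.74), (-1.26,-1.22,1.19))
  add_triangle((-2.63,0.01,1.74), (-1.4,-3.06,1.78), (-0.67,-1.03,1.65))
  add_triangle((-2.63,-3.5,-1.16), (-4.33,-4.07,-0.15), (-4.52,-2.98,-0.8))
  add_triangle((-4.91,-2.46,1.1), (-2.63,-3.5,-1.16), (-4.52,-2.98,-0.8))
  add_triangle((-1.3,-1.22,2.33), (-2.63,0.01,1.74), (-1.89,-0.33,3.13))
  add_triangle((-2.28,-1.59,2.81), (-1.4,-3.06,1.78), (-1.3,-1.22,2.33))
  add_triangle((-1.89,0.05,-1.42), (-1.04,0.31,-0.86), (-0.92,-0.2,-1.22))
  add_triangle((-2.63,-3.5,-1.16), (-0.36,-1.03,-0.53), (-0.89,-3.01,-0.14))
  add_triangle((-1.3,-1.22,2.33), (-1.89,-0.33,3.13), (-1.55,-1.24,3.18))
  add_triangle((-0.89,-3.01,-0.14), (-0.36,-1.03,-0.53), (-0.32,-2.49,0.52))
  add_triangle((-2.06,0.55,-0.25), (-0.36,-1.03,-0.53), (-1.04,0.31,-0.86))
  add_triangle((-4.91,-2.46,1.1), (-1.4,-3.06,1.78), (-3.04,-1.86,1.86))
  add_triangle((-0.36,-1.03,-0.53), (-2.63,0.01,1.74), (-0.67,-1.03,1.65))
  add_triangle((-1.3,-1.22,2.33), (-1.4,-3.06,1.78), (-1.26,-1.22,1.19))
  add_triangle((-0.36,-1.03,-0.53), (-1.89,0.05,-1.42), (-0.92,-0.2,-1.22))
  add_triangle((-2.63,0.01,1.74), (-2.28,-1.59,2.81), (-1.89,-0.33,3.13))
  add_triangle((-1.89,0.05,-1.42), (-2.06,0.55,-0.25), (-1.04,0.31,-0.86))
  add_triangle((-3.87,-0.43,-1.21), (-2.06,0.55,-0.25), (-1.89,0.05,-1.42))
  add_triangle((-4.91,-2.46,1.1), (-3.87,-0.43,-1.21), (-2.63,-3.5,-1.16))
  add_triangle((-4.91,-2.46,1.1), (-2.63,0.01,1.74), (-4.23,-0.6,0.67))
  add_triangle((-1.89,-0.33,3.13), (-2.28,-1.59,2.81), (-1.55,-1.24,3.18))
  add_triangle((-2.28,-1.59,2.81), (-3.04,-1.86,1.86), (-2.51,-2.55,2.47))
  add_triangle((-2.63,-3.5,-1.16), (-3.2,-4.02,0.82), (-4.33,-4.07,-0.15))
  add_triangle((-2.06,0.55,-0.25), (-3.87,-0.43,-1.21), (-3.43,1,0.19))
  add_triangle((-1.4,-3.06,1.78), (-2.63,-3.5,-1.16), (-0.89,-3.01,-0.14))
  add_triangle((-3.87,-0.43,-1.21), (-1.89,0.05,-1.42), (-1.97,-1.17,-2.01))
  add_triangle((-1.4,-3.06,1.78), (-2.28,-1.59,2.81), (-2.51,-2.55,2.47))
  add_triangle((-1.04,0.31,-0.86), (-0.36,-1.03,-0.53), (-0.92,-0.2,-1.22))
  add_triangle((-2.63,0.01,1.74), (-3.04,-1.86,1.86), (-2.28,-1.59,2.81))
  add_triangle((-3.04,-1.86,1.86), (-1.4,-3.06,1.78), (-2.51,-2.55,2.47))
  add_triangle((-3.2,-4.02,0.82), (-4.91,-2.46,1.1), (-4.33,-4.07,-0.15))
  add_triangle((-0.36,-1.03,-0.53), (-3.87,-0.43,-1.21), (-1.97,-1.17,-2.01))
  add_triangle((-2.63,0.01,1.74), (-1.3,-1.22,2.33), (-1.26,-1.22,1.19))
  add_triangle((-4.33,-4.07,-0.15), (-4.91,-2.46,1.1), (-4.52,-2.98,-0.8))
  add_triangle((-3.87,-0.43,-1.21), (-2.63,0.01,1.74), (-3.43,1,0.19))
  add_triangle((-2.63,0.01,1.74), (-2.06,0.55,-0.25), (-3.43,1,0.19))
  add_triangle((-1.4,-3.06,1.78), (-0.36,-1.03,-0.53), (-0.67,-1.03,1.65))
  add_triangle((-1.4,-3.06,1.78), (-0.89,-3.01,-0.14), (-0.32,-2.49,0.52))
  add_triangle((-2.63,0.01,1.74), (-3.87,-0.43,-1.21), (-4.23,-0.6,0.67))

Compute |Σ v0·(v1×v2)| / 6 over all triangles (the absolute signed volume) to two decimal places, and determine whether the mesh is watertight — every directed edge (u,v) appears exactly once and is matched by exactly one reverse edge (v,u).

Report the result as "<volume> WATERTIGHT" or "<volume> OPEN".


Per-triangle v0·(v1×v2)/6:
  t1: +1.4214
  t2: -0.0736
  t3: +0.1072
  t4: +2.2395
  t5: +1.5982
  t6: -0.9117
  t7: -0.4191
  t8: +0.6481
  t9: +2.7010
  t10: -0.0205
  t11: +1.2350
  t12: +1.4559
  t13: -2.2131
  t14: -0.7920
  t15: +0.5698
  t16: +0.0526
  t17: +0.3580
  t18: -0.1377
  t19: +0.0830
  t20: -0.2891
  t21: +1.8712
  t22: -0.8932
  t23: -0.3982
  t24: +0.1548
  t25: +1.1247
  t26: +0.1277
  t27: +0.4826
  t28: +5.8692
  t29: +1.7325
  t30: +0.5251
  t31: +0.6349
  t32: +1.4713
  t33: +0.2832
  t34: +1.7860
  t35: +0.7424
  t36: +0.5102
  t37: -0.0714
  t38: +1.1737
  t39: +0.5685
  t40: +2.3755
  t41: +0.6341
  t42: -0.5978
  t43: +2.1635
  t44: +2.0364
  t45: -0.2036
  t46: -0.0548
  t47: +0.5594
  t48: +0.6033
Σ = +32.8239 → |volume| = 32.82

Directed edges: 144 total, each appears once with its reverse present → watertight.

32.82 WATERTIGHT


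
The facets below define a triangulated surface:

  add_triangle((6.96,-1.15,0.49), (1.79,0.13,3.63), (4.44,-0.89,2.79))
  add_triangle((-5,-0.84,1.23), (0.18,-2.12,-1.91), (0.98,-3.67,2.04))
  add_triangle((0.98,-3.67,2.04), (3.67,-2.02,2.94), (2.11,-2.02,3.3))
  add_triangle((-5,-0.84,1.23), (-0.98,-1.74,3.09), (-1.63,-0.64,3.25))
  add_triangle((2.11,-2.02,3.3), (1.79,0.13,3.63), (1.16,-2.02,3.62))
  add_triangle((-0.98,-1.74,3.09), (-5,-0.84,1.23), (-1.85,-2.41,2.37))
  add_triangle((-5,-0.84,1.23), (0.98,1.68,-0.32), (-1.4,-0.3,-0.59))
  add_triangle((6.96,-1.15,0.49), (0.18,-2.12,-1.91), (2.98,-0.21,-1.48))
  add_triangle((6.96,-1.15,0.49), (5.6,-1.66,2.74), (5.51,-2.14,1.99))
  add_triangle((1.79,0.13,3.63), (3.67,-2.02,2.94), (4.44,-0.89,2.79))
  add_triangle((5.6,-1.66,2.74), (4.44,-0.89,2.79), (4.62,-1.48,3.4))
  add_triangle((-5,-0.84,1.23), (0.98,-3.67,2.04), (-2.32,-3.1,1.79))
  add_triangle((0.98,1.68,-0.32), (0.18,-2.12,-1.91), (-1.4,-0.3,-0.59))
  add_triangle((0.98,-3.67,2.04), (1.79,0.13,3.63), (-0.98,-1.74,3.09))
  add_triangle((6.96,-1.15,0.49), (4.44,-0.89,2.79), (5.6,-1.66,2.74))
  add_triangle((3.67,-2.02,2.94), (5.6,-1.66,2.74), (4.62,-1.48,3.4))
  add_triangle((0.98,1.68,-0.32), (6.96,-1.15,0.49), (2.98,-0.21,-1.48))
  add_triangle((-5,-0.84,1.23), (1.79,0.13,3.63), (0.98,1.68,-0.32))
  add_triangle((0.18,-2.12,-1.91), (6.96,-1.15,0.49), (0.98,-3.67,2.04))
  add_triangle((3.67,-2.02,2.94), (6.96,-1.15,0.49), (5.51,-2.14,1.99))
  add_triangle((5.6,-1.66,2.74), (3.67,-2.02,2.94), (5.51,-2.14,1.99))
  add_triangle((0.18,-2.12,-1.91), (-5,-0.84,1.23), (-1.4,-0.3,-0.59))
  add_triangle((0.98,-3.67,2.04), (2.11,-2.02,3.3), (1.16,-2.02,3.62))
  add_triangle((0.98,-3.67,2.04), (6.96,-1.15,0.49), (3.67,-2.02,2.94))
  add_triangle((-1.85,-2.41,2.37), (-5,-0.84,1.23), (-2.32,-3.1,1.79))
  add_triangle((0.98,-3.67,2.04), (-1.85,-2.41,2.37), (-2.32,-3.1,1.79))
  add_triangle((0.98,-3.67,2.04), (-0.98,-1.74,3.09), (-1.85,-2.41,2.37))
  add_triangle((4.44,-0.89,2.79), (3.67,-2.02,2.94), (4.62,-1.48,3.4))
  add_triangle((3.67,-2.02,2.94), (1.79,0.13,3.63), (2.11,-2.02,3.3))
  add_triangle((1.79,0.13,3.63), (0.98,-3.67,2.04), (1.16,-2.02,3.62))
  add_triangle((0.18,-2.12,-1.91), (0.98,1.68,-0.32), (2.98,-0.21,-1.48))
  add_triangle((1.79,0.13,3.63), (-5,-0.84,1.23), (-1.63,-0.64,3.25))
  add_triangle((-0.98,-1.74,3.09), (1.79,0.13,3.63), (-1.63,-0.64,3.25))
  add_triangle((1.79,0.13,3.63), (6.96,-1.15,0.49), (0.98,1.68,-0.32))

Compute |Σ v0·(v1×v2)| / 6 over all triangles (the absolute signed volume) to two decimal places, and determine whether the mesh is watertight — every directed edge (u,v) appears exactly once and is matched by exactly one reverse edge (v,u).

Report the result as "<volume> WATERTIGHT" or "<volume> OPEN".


Per-triangle v0·(v1×v2)/6:
  t1: +1.8592
  t2: +10.0494
  t3: +2.4233
  t4: +2.8709
  t5: +1.4364
  t6: +2.4698
  t7: +1.1842
  t8: +4.7271
  t9: +1.9804
  t10: +2.6103
  t11: +0.5169
  t12: -1.2556
  t13: +1.0503
  t14: +5.6407
  t15: +1.6859
  t16: +0.8733
  t17: +3.4831
  t18: +5.1288
  t19: +12.6032
  t20: -1.1978
  t21: +1.1553
  t22: +1.5736
  t23: +1.5725
  t24: +7.6805
  t25: +2.1919
  t26: +1.8820
  t27: +2.3273
  t28: -0.2124
  t29: +2.2514
  t30: -1.3818
  t31: +1.4071
  t32: +0.8367
  t33: +2.4737
  t34: +7.6788
Σ = +91.5762 → |volume| = 91.58

Directed edges: 102 total, each appears once with its reverse present → watertight.

91.58 WATERTIGHT


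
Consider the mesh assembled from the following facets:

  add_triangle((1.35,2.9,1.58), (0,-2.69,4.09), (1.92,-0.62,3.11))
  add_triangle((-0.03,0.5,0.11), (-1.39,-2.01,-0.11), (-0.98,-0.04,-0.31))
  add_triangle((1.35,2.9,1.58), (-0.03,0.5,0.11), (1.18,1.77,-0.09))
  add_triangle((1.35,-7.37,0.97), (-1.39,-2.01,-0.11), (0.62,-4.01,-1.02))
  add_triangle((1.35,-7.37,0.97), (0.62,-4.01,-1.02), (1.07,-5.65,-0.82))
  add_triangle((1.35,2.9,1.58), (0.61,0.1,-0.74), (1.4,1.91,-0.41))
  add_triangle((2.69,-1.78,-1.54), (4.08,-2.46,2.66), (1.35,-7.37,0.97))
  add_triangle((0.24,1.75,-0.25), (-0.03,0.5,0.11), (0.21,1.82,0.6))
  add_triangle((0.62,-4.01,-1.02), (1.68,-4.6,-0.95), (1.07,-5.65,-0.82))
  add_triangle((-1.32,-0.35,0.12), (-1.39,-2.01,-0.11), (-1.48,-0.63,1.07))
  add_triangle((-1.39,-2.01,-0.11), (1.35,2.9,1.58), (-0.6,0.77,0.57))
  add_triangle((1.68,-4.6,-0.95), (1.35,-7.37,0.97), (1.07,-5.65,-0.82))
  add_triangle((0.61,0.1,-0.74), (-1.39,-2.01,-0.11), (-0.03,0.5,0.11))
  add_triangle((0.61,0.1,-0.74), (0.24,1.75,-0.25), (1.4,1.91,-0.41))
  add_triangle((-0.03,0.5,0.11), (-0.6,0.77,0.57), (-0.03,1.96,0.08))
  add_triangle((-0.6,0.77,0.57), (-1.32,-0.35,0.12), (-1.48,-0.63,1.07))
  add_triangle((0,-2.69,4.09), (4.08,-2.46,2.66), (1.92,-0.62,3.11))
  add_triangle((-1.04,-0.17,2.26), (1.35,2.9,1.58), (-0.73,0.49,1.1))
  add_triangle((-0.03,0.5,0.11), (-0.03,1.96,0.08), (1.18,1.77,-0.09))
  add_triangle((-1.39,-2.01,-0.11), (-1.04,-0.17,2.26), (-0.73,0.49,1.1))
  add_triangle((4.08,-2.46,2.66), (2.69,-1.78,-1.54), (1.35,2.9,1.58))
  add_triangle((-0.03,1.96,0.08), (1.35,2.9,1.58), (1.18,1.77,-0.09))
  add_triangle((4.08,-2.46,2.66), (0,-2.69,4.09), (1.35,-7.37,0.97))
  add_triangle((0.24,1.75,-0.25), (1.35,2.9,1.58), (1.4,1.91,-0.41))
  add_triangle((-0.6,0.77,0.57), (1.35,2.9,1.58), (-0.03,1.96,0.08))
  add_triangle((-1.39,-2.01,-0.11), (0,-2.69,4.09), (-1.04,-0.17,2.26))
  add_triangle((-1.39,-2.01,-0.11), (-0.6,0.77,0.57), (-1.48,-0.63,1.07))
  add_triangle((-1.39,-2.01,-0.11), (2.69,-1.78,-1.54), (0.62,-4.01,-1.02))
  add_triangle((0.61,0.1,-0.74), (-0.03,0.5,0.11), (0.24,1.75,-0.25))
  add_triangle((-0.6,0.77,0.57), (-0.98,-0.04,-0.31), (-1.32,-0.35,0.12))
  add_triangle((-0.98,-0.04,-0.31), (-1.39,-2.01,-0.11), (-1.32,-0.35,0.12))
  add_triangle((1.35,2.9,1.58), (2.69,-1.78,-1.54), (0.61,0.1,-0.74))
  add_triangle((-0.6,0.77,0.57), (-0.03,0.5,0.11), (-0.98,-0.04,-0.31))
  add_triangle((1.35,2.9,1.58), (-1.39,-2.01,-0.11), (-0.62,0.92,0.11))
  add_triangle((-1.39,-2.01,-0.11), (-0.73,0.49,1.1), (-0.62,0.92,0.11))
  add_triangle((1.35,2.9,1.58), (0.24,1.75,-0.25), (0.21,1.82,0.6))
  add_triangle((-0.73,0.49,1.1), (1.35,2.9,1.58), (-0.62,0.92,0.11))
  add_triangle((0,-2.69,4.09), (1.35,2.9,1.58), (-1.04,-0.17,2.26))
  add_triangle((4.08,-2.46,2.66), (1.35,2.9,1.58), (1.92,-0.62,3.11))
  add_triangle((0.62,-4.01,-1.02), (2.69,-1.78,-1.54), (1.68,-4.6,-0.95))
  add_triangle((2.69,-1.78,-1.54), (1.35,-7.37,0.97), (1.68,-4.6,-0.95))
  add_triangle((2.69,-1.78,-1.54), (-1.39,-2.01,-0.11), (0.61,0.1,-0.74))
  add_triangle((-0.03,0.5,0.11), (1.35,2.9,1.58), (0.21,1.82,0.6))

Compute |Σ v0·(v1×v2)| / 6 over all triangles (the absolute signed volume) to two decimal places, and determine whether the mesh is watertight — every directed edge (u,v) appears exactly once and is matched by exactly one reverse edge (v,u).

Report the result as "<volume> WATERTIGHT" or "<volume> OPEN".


77.72 OPEN

Per-triangle v0·(v1×v2)/6:
  t1: +3.8438
  t2: -0.0651
  t3: -0.1619
  t4: +3.2899
  t5: +0.2866
  t6: +0.1989
  t7: +14.6936
  t8: +0.0226
  t9: +0.3707
  t10: +0.3502
  t11: +0.4233
  t12: +1.5414
  t13: +0.0789
  t14: +0.2170
  t15: -0.0133
  t16: +0.2181
  t17: +4.8944
  t18: +0.7026
  t19: -0.0341
  t20: +0.4809
  t21: +8.2432
  t22: +0.6502
  t23: +18.0693
  t24: +0.7001
  t25: +0.5262
  t26: +2.7236
  t27: -0.2343
  t28: +0.5882
  t29: -0.0107
  t30: +0.1065
  t31: +0.1556
  t32: +1.1959
  t33: +0.0467
  t34: -0.5850
  t35: +0.4303
  t36: +0.2619
  t37: +0.6032
  t38: +4.0040
  t39: +4.4371
  t40: +1.0591
  t41: +2.6915
  t42: +0.7178
  t43: -0.0003
Σ = +77.7186 → |volume| = 77.72

Directed edges: 129 total; 3 unmatched, e.g. (1.35,-7.37,0.97)→(-1.39,-2.01,-0.11) → open.


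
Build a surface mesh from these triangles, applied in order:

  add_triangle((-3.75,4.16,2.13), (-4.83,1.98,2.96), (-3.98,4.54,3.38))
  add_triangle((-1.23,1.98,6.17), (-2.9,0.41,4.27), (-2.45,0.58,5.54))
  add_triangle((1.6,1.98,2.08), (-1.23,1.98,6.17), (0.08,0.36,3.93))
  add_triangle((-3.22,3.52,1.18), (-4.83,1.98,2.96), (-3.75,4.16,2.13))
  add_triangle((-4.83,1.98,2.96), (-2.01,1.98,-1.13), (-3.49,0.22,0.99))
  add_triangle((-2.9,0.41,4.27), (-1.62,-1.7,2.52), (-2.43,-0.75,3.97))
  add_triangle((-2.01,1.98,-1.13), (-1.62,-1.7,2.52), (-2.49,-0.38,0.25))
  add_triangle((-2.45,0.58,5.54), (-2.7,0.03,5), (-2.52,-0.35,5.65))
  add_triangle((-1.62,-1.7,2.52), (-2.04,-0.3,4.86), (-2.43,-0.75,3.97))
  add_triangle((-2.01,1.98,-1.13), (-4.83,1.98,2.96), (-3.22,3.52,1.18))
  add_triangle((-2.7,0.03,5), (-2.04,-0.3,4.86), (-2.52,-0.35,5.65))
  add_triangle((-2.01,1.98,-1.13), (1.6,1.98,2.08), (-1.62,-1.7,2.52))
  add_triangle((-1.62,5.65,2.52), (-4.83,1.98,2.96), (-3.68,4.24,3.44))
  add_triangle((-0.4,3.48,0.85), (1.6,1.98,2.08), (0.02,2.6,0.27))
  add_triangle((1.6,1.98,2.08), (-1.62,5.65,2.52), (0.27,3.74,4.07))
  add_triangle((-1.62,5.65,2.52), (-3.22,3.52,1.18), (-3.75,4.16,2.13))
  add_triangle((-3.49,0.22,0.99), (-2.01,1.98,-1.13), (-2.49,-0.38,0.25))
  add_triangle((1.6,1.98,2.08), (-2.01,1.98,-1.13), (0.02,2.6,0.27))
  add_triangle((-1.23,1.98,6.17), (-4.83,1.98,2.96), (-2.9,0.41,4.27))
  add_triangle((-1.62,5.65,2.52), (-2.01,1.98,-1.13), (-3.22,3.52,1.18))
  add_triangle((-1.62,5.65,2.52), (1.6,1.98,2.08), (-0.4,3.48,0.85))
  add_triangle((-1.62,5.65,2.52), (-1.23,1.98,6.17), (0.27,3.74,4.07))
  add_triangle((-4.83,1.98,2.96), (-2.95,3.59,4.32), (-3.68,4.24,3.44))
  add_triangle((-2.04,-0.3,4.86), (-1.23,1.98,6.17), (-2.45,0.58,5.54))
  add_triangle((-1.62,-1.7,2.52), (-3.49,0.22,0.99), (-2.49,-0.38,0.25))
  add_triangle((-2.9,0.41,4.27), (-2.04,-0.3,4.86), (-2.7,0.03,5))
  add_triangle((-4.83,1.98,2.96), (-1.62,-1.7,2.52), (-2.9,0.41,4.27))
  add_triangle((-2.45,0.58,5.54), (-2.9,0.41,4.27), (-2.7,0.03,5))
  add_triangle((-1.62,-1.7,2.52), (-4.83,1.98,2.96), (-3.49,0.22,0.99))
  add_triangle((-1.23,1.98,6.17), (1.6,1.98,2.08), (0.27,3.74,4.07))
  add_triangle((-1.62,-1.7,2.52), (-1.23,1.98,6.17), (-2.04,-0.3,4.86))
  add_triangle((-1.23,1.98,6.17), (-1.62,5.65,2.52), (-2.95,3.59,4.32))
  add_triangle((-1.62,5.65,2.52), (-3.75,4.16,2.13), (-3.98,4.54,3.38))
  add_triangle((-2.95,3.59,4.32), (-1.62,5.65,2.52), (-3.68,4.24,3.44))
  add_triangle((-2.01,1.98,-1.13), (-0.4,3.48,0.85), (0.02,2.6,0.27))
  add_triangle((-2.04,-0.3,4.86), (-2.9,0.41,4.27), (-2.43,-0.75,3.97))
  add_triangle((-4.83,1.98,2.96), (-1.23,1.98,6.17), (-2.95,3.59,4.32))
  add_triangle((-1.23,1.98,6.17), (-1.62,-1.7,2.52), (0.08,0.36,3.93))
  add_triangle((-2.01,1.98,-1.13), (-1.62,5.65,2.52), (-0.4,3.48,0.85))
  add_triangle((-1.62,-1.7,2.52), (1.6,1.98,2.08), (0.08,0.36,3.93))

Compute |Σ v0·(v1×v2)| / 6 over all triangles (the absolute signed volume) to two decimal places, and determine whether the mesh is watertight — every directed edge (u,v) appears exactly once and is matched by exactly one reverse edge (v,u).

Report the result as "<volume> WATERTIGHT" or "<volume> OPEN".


82.92 OPEN

Per-triangle v0·(v1×v2)/6:
  t1: +2.3802
  t2: +1.1949
  t3: +3.0324
  t4: +1.3772
  t5: +3.3709
  t6: +0.2943
  t7: -1.4342
  t8: +0.4152
  t9: +0.7253
  t10: +3.4445
  t11: -0.0413
  t12: -5.3904
  t13: +1.3972
  t14: +0.6822
  t15: +3.3900
  t16: +1.5107
  t17: +1.0229
  t18: -0.7277
  t19: +6.3571
  t20: +3.6612
  t21: +2.1070
  t22: +8.1808
  t23: +3.2531
  t24: +1.2538
  t25: +1.1219
  t26: -0.0242
  t27: +3.7865
  t28: +0.4442
  t29: +3.6747
  t30: +3.5829
  t31: +0.6261
  t32: +7.8664
  t33: +2.5706
  t34: +3.5077
  t35: +0.6758
  t36: +0.8696
  t37: +7.3955
  t38: +3.2632
  t39: +2.0869
  t40: +0.0110
Σ = +82.9161 → |volume| = 82.92

Directed edges: 120 total; 6 unmatched, e.g. (-4.83,1.98,2.96)→(-3.98,4.54,3.38) → open.


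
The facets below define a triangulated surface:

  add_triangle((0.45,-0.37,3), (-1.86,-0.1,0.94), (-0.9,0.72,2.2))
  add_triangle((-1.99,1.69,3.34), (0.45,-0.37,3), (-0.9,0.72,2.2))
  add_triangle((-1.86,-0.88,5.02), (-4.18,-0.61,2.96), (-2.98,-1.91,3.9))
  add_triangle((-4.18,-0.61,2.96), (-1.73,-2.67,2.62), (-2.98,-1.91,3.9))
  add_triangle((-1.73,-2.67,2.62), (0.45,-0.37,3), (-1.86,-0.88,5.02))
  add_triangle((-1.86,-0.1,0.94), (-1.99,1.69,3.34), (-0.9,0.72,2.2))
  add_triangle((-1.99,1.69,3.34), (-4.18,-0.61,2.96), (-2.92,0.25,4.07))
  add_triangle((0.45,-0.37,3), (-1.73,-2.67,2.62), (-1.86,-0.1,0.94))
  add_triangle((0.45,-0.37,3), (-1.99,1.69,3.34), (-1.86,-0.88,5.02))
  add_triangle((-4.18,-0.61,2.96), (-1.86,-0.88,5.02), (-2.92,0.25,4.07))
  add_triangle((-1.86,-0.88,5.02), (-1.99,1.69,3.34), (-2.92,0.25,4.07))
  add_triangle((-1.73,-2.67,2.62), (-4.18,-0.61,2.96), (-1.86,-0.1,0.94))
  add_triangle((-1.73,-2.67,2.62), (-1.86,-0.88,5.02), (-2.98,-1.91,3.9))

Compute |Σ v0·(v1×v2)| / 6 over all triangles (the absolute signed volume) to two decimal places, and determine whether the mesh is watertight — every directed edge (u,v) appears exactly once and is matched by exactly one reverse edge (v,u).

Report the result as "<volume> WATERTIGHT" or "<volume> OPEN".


15.72 OPEN

Per-triangle v0·(v1×v2)/6:
  t1: -0.9820
  t2: -0.0580
  t3: +3.0465
  t4: +1.5808
  t5: +2.7893
  t6: -0.4161
  t7: +1.8530
  t8: -2.3650
  t9: +3.0711
  t10: +2.5931
  t11: +2.0816
  t12: +0.4686
  t13: +2.0601
Σ = +15.7230 → |volume| = 15.72

Directed edges: 39 total; 3 unmatched, e.g. (-1.86,-0.1,0.94)→(-1.99,1.69,3.34) → open.


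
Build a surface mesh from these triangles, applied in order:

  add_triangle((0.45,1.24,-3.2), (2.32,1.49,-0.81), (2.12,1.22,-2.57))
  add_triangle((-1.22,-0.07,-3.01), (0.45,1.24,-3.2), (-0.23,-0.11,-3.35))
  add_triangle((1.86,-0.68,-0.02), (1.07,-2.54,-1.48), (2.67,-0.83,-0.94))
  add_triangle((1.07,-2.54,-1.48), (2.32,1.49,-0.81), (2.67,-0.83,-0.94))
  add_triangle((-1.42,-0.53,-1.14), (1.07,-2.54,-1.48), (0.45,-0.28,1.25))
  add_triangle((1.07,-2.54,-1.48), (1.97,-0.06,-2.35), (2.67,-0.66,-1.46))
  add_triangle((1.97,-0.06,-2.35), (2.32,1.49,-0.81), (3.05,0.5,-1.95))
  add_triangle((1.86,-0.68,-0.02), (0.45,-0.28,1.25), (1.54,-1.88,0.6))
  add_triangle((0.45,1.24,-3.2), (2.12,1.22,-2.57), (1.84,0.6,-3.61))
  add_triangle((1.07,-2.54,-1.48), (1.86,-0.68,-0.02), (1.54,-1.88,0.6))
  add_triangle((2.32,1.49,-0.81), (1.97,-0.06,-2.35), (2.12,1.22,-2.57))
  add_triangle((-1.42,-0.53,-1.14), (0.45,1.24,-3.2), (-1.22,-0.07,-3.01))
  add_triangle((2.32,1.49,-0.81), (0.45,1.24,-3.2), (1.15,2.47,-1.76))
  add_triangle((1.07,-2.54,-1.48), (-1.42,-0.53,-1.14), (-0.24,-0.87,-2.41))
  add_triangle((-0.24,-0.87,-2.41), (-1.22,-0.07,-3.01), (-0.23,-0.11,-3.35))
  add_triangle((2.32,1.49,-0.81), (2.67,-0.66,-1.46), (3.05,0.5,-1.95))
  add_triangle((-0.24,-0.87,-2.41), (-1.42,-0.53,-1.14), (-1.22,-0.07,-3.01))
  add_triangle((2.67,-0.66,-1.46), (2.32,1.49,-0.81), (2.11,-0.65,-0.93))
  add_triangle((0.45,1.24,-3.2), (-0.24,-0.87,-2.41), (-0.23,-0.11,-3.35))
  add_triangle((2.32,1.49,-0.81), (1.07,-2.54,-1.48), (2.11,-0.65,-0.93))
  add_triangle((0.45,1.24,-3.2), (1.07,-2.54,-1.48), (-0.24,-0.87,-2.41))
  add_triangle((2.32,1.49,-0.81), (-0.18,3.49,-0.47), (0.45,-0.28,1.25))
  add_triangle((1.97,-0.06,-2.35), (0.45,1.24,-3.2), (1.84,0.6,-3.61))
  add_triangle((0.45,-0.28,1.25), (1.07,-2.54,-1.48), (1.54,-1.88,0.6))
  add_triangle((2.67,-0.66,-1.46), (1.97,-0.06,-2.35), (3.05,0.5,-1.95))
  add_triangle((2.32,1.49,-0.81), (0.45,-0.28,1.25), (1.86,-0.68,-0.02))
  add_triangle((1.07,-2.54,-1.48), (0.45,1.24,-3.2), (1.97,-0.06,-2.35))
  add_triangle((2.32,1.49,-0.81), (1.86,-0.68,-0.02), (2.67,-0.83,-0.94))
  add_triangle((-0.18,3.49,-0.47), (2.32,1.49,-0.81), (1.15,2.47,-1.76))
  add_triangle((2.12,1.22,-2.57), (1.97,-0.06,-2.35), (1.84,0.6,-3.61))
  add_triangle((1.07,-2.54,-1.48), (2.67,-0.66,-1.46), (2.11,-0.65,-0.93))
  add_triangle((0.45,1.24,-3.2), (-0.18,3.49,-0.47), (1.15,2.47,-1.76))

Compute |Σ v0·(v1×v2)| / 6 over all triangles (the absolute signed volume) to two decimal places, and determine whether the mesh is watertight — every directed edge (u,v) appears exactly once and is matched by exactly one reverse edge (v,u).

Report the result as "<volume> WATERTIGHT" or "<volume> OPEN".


Per-triangle v0·(v1×v2)/6:
  t1: +0.8394
  t2: +0.7718
  t3: +0.6736
  t4: +1.0790
  t5: +0.8662
  t6: +1.4588
  t7: +0.4841
  t8: +0.4902
  t9: +0.9085
  t10: +1.0102
  t11: +0.8467
  t12: +0.1904
  t13: +1.5376
  t14: +1.1105
  t15: +0.4487
  t16: +0.5150
  t17: +0.5773
  t18: +0.2317
  t19: +0.2397
  t20: -0.6166
  t21: +1.7905
  t22: +1.8445
  t23: -0.0088
  t24: +0.2092
  t25: +0.6566
  t26: +0.8814
  t27: +2.2763
  t28: +0.6250
  t29: +1.5372
  t30: +0.5880
  t31: +0.2777
  t32: +1.8269
Σ = +26.1673 → |volume| = 26.17

Directed edges: 96 total; 4 unmatched, e.g. (0.45,-0.28,1.25)→(-1.42,-0.53,-1.14) → open.

26.17 OPEN


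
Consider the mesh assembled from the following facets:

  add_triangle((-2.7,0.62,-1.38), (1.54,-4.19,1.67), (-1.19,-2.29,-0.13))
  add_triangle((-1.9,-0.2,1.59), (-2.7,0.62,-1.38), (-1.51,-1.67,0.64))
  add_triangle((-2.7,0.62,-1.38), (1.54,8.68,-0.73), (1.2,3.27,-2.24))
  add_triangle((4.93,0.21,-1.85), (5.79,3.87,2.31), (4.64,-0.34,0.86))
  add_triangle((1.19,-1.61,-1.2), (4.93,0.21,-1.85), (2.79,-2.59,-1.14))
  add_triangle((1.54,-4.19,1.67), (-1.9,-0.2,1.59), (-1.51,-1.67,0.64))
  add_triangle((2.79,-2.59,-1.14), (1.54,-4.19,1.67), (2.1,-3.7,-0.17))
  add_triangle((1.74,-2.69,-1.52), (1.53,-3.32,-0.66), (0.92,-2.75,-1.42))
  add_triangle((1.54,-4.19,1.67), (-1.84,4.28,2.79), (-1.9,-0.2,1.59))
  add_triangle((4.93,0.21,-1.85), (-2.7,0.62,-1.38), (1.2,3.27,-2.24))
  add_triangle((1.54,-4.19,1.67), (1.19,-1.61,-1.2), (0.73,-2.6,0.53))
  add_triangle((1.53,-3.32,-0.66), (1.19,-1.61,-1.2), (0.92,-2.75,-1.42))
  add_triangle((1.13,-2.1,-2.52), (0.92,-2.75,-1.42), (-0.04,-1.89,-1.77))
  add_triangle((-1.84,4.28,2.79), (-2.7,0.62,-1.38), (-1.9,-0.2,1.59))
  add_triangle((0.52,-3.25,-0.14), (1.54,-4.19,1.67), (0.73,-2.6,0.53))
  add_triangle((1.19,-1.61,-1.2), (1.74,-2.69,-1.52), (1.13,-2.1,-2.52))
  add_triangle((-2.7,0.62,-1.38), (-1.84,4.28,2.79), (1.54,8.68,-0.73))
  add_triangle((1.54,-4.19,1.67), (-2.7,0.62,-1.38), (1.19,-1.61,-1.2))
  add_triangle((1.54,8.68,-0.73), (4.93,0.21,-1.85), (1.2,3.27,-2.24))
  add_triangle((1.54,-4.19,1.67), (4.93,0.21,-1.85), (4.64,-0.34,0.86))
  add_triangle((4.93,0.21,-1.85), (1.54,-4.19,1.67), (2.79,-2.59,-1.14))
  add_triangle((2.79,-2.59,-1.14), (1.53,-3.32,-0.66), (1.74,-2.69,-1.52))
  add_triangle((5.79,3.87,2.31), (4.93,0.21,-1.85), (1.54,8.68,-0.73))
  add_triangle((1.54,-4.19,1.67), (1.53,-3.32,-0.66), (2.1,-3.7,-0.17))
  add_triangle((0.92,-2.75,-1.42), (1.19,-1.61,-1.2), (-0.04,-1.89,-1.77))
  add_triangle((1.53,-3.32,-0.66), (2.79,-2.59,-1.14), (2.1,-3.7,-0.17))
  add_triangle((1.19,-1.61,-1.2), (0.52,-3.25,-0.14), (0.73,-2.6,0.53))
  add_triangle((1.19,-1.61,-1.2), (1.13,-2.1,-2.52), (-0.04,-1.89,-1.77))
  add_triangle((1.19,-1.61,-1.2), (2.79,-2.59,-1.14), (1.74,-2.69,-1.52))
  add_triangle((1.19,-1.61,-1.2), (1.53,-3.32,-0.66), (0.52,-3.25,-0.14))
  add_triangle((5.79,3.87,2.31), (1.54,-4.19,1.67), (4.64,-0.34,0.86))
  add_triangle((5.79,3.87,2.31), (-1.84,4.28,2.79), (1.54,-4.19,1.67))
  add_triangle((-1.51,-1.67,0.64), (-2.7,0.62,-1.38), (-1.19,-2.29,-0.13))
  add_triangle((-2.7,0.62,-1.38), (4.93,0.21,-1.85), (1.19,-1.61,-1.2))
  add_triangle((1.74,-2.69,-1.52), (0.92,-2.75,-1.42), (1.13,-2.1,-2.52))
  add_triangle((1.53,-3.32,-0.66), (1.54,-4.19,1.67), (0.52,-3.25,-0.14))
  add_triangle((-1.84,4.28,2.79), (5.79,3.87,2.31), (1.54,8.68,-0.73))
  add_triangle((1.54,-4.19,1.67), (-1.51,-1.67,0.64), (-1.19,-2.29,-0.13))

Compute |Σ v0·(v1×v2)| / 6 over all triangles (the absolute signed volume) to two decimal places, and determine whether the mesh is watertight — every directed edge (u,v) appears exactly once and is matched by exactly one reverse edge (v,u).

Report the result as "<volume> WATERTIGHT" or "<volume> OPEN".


Per-triangle v0·(v1×v2)/6:
  t1: -0.1928
  t2: +1.9201
  t3: +9.1786
  t4: +9.7245
  t5: +1.5500
  t6: +2.2752
  t7: +0.9884
  t8: +0.4311
  t9: +5.9145
  t10: +5.2488
  t11: -0.5017
  t12: -0.3856
  t13: +0.5979
  t14: +5.5139
  t15: -0.0123
  t16: +0.1185
  t17: +17.7983
  t18: +3.6527
  t19: +12.2655
  t20: +8.1024
  t21: +5.3286
  t22: +0.6972
  t23: +32.1823
  t24: +0.6692
  t25: -0.3507
  t26: +0.6362
  t27: -0.5165
  t28: -0.3272
  t29: +0.1666
  t30: +0.3506
  t31: +8.4978
  t32: +23.3622
  t33: +1.1944
  t34: +3.7206
  t35: +0.5271
  t36: +1.2447
  t37: +33.1662
  t38: +1.5101
Σ = +196.2477 → |volume| = 196.25

Directed edges: 114 total, each appears once with its reverse present → watertight.

196.25 WATERTIGHT
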